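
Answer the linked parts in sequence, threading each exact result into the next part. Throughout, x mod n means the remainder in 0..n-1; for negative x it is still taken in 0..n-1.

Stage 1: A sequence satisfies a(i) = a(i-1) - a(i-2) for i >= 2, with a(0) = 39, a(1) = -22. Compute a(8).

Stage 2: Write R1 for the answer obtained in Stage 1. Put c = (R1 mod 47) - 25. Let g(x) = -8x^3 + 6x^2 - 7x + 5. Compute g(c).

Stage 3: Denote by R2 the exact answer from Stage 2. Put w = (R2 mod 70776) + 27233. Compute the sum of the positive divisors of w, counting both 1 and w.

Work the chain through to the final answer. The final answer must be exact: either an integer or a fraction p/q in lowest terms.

141372

Stage 1: a(2) = 1*(-22) - 1*(39) = -61; iterating: a(2)=-61, a(3)=-39, a(4)=22, a(5)=61, a(6)=39, a(7)=-22, a(8)=-61; answer -61
Stage 2: R1 = -61; c = 8; -8*(8)^3 + 6*(8)^2 - 7*(8)^1 + 5 = (-4096) + (384) + (-56) + (5) = -3763; answer -3763
Stage 3: R2 = -3763; w = 94246; 94246 = 2 * 47123; sigma = (1 + 2) * (1 + 47123) = 3 * 47124 = 141372; answer 141372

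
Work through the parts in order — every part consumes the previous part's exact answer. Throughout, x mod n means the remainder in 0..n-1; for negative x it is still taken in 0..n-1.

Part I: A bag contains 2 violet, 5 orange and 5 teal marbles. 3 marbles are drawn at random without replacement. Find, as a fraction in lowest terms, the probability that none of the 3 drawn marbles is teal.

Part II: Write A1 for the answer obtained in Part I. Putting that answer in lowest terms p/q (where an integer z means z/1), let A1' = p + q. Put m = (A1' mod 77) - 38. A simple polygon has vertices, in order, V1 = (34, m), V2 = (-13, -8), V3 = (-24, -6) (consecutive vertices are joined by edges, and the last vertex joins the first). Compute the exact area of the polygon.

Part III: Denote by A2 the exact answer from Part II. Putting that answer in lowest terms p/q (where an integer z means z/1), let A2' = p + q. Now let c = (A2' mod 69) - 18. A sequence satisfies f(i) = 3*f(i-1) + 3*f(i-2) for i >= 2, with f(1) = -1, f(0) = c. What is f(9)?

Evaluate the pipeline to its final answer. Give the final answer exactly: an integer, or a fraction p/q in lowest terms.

Part I: total draws C(12,3) = 220; favorable C(7,3) = 35; P = 7/44; answer 7/44
Part II: A1 = 7/44; threaded value p + q = 51; m = 13; cross terms: (34*-8 - -13*13)=-103, (-13*-6 - -24*-8)=-114, (-24*13 - 34*-6)=-108; twice the area = |-325| = 325; area = 325/2; answer 325/2
Part III: A2 = 325/2; threaded value p + q = 327; c = 33; f(2) = 3*(-1) + 3*(33) = 96; iterating: f(2)=96, f(3)=285, f(4)=1143, f(5)=4284, f(6)=16281, f(7)=61695, f(8)=233928, f(9)=886869; answer 886869

886869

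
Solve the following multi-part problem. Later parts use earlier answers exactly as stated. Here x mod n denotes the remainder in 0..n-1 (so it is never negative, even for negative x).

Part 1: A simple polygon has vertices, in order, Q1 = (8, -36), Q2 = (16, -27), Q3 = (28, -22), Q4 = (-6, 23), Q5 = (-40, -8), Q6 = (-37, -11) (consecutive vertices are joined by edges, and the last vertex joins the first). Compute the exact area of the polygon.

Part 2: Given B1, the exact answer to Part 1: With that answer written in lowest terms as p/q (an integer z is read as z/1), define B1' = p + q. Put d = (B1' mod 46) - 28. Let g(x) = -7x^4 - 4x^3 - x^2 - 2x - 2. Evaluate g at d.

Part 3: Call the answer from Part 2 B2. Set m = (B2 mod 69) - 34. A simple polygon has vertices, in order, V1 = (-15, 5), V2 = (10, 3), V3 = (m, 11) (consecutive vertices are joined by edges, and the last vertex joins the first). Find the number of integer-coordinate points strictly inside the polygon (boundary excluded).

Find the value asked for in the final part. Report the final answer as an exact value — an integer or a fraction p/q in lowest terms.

102

Part 1: cross terms: (8*-27 - 16*-36)=360, (16*-22 - 28*-27)=404, (28*23 - -6*-22)=512, (-6*-8 - -40*23)=968, (-40*-11 - -37*-8)=144, (-37*-36 - 8*-11)=1420; twice the area = |3808| = 3808; area = 1904; answer 1904
Part 2: B1 = 1904; threaded value p + q = 1905; d = -9; -7*(-9)^4 - 4*(-9)^3 - 1*(-9)^2 - 2*(-9)^1 - 2 = (-45927) + (2916) + (-81) + (18) + (-2) = -43076; answer -43076
Part 3: B2 = -43076; m = 15; cross terms: (-15*3 - 10*5)=-95, (10*11 - 15*3)=65, (15*5 - -15*11)=240; twice the area = |210| = 210; area = 105; boundary points = 1 + 1 + 6 = 8; strictly interior points = area - boundary/2 + 1 = 102; answer 102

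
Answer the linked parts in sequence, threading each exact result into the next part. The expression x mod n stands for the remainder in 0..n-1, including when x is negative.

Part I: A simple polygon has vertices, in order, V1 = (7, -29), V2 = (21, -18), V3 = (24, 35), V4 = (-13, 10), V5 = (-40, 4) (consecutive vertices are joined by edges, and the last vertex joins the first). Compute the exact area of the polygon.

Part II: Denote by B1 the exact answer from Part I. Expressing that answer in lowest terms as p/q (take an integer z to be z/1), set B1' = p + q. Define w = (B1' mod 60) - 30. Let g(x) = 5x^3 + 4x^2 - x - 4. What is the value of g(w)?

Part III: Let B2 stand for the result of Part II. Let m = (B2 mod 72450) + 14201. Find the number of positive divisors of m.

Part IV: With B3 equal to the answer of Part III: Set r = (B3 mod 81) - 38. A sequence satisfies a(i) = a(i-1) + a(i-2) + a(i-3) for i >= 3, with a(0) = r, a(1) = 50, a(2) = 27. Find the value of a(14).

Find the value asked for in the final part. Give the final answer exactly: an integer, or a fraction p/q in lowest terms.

45785

Part I: cross terms: (7*-18 - 21*-29)=483, (21*35 - 24*-18)=1167, (24*10 - -13*35)=695, (-13*4 - -40*10)=348, (-40*-29 - 7*4)=1132; twice the area = |3825| = 3825; area = 3825/2; answer 3825/2
Part II: B1 = 3825/2; threaded value p + q = 3827; w = 17; 5*(17)^3 + 4*(17)^2 - 1*(17)^1 - 4 = (24565) + (1156) + (-17) + (-4) = 25700; answer 25700
Part III: B2 = 25700; m = 39901; 39901 is prime, so its only divisors are 1 and 39901; count = 2; answer 2
Part IV: B3 = 2; r = -36; a(3) = 1*(27) + 1*(50) + 1*(-36) = 41; iterating: a(3)=41, a(4)=118, a(5)=186, a(6)=345, a(7)=649, a(8)=1180, a(9)=2174, a(10)=4003, a(11)=7357, a(12)=13534, a(13)=24894, a(14)=45785; answer 45785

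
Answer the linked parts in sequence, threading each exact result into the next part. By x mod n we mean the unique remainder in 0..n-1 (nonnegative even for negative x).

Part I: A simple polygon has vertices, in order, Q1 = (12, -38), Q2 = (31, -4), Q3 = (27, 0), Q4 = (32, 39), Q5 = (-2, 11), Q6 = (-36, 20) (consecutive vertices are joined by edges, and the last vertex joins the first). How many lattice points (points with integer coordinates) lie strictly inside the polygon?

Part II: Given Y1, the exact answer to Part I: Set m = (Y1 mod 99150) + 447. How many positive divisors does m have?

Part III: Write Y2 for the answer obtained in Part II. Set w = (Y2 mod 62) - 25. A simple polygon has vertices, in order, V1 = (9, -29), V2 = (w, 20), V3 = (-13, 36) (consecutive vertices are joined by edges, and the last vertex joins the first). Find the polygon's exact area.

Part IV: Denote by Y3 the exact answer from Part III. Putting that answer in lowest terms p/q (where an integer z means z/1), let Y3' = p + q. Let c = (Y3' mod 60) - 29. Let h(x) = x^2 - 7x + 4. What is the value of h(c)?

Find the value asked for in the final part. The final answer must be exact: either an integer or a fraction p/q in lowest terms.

Part I: cross terms: (12*-4 - 31*-38)=1130, (31*0 - 27*-4)=108, (27*39 - 32*0)=1053, (32*11 - -2*39)=430, (-2*20 - -36*11)=356, (-36*-38 - 12*20)=1128; twice the area = |4205| = 4205; area = 4205/2; boundary points = 1 + 4 + 1 + 2 + 1 + 2 = 11; strictly interior points = area - boundary/2 + 1 = 2098; answer 2098
Part II: Y1 = 2098; m = 2545; 2545 = 5 * 509; number of divisors = (1+1) * (1+1) = 4; answer 4
Part III: Y2 = 4; w = -21; cross terms: (9*20 - -21*-29)=-429, (-21*36 - -13*20)=-496, (-13*-29 - 9*36)=53; twice the area = |-872| = 872; area = 436; answer 436
Part IV: Y3 = 436; threaded value p + q = 437; c = -12; 1*(-12)^2 - 7*(-12)^1 + 4 = (144) + (84) + (4) = 232; answer 232

232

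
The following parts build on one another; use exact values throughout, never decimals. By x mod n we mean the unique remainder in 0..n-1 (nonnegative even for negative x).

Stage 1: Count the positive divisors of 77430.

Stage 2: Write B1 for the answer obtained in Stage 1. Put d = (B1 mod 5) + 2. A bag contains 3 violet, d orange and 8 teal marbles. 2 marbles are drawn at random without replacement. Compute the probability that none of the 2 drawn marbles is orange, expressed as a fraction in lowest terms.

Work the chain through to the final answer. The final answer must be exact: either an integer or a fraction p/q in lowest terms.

Stage 1: 77430 = 2 * 3 * 5 * 29 * 89; number of divisors = (1+1) * (1+1) * (1+1) * (1+1) * (1+1) = 32; answer 32
Stage 2: B1 = 32; d = 4; total draws C(15,2) = 105; favorable C(11,2) = 55; P = 11/21; answer 11/21

11/21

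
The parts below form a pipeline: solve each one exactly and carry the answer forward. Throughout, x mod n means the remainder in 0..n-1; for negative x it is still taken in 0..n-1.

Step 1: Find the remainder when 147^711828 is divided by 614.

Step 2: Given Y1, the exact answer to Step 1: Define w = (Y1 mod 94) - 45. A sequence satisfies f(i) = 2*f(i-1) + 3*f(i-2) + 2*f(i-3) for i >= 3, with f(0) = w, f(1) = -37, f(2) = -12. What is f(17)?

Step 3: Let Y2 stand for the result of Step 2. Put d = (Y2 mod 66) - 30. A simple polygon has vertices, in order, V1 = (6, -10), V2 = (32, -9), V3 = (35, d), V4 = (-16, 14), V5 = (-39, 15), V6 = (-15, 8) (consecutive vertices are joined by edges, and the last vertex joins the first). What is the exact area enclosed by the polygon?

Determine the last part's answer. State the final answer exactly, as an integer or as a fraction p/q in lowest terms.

Step 1: squarings mod 614: 147^1=147, 147^2=119, 147^4=39, 147^8=293, 147^16=503, 147^32=41, 147^64=453, 147^128=133, 147^256=497, 147^512=181, 147^1024=219, 147^2048=69, 147^4096=463, 147^8192=83, 147^16384=135, 147^32768=419, 147^65536=571, 147^131072=7, 147^262144=49, 147^524288=559; 147^711828 = 147^4 * 147^16 * 147^128 * 147^1024 * 147^2048 * 147^4096 * 147^16384 * 147^32768 * 147^131072 * 147^524288 = 105 (mod 614); answer 105
Step 2: Y1 = 105; w = -34; f(3) = 2*(-12) + 3*(-37) + 2*(-34) = -203; iterating: f(3)=-203, f(4)=-516, f(5)=-1665, f(6)=-5284, f(7)=-16595, f(8)=-52372, f(9)=-165097, f(10)=-520500, f(11)=-1641035, f(12)=-5173764, f(13)=-16311633, f(14)=-51426628, f(15)=-162135683, f(16)=-511174516, f(17)=-1611609337; answer -1611609337
Step 3: Y2 = -1611609337; d = 17; cross terms: (6*-9 - 32*-10)=266, (32*17 - 35*-9)=859, (35*14 - -16*17)=762, (-16*15 - -39*14)=306, (-39*8 - -15*15)=-87, (-15*-10 - 6*8)=102; twice the area = |2208| = 2208; area = 1104; answer 1104

1104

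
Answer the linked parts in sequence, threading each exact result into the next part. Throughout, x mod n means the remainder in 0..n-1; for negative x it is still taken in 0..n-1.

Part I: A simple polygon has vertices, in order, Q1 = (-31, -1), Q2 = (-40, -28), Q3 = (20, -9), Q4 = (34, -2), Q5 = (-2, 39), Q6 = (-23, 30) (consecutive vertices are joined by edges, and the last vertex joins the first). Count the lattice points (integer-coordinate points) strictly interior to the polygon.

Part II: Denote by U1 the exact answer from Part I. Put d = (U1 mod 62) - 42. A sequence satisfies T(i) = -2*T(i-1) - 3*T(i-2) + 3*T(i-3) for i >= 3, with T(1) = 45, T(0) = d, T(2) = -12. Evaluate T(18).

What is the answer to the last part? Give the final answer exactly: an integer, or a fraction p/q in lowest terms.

26705271

Part I: cross terms: (-31*-28 - -40*-1)=828, (-40*-9 - 20*-28)=920, (20*-2 - 34*-9)=266, (34*39 - -2*-2)=1322, (-2*30 - -23*39)=837, (-23*-1 - -31*30)=953; twice the area = |5126| = 5126; area = 2563; boundary points = 9 + 1 + 7 + 1 + 3 + 1 = 22; strictly interior points = area - boundary/2 + 1 = 2553; answer 2553
Part II: U1 = 2553; d = -31; T(3) = -2*(-12) - 3*(45) + 3*(-31) = -204; iterating: T(3)=-204, T(4)=579, T(5)=-582, T(6)=-1185, T(7)=5853, T(8)=-9897, T(9)=-1320, T(10)=49890, T(11)=-125511, T(12)=97392, T(13)=331419, T(14)=-1331547, T(15)=1961013, T(16)=1066872, T(17)=-12011424, T(18)=26705271; answer 26705271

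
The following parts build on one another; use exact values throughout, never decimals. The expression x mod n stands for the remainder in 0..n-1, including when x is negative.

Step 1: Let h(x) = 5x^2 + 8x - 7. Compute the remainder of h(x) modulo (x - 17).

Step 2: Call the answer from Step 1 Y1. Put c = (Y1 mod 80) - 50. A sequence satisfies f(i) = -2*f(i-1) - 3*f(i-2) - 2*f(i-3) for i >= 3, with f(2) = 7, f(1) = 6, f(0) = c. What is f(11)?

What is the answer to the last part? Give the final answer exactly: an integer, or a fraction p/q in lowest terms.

512

Step 1: remainder = value at the root: 5*(17)^2 + 8*(17)^1 - 7 = (1445) + (136) + (-7) = 1574; answer 1574
Step 2: Y1 = 1574; c = 4; f(3) = -2*(7) - 3*(6) - 2*(4) = -40; iterating: f(3)=-40, f(4)=47, f(5)=12, f(6)=-85, f(7)=40, f(8)=151, f(9)=-252, f(10)=-29, f(11)=512; answer 512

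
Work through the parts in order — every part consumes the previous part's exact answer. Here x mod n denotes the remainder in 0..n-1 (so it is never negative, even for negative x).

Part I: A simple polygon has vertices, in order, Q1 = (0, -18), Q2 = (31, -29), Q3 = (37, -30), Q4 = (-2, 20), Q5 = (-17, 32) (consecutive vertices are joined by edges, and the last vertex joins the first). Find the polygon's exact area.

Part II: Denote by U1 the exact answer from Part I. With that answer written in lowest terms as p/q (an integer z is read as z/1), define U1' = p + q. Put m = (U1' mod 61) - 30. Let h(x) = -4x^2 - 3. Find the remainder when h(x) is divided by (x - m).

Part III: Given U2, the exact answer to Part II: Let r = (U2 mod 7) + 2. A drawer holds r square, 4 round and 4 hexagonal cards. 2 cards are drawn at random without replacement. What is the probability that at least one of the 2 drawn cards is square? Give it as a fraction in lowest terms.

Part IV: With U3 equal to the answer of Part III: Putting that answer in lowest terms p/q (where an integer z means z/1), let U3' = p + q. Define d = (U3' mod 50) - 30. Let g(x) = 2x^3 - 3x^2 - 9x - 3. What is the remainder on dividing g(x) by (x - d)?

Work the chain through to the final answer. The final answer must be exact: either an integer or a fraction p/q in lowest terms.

Part I: cross terms: (0*-29 - 31*-18)=558, (31*-30 - 37*-29)=143, (37*20 - -2*-30)=680, (-2*32 - -17*20)=276, (-17*-18 - 0*32)=306; twice the area = |1963| = 1963; area = 1963/2; answer 1963/2
Part II: U1 = 1963/2; threaded value p + q = 1965; m = -17; remainder = value at the root: -4*(-17)^2 - 3 = (-1156) + (-3) = -1159; answer -1159
Part III: U2 = -1159; r = 5; total draws C(13,2) = 78; complement C(8,2) = 28; favorable 78 - 28 = 50; P = 25/39; answer 25/39
Part IV: U3 = 25/39; threaded value p + q = 64; d = -16; remainder = value at the root: 2*(-16)^3 - 3*(-16)^2 - 9*(-16)^1 - 3 = (-8192) + (-768) + (144) + (-3) = -8819; answer -8819

-8819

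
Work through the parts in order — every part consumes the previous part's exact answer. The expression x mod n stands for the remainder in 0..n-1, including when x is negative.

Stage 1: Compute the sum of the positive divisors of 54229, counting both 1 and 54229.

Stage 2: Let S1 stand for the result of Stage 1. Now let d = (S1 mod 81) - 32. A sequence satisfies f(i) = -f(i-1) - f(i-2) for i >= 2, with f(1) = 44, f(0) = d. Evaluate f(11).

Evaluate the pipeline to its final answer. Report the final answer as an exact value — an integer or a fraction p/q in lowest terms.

-77

Stage 1: 54229 = 7 * 61 * 127; sigma = (1 + 7) * (1 + 61) * (1 + 127) = 8 * 62 * 128 = 63488; answer 63488
Stage 2: S1 = 63488; d = 33; f(2) = -1*(44) - 1*(33) = -77; iterating: f(2)=-77, f(3)=33, f(4)=44, f(5)=-77, f(6)=33, f(7)=44, f(8)=-77, f(9)=33, f(10)=44, f(11)=-77; answer -77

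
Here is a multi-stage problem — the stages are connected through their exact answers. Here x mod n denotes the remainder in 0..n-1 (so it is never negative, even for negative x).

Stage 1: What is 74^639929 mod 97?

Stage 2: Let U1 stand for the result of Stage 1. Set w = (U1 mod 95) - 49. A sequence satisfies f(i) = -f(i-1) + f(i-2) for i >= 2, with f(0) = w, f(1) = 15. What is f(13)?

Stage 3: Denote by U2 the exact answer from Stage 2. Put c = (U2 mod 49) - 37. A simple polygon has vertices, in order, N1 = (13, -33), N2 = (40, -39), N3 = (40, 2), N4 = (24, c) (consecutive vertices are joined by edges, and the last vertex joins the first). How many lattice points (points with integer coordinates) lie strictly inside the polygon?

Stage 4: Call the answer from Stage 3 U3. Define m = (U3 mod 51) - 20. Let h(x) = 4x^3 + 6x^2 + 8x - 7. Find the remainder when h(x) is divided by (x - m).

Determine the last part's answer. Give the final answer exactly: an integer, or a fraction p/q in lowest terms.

65

Stage 1: squarings mod 97: 74^1=74, 74^2=44, 74^4=93, 74^8=16, 74^16=62, 74^32=61, 74^64=35, 74^128=61, 74^256=35, 74^512=61, 74^1024=35, 74^2048=61, 74^4096=35, 74^8192=61, 74^16384=35, 74^32768=61, 74^65536=35, 74^131072=61, 74^262144=35, 74^524288=61; 74^639929 = 74^1 * 74^8 * 74^16 * 74^32 * 74^128 * 74^256 * 74^512 * 74^16384 * 74^32768 * 74^65536 * 74^524288 = 41 (mod 97); answer 41
Stage 2: U1 = 41; w = -8; f(2) = -1*(15) + 1*(-8) = -23; iterating: f(2)=-23, f(3)=38, f(4)=-61, f(5)=99, f(6)=-160, f(7)=259, f(8)=-419, f(9)=678, f(10)=-1097, f(11)=1775, f(12)=-2872, f(13)=4647; answer 4647
Stage 3: U2 = 4647; c = 4; cross terms: (13*-39 - 40*-33)=813, (40*2 - 40*-39)=1640, (40*4 - 24*2)=112, (24*-33 - 13*4)=-844; twice the area = |1721| = 1721; area = 1721/2; boundary points = 3 + 41 + 2 + 1 = 47; strictly interior points = area - boundary/2 + 1 = 838; answer 838
Stage 4: U3 = 838; m = 2; remainder = value at the root: 4*(2)^3 + 6*(2)^2 + 8*(2)^1 - 7 = (32) + (24) + (16) + (-7) = 65; answer 65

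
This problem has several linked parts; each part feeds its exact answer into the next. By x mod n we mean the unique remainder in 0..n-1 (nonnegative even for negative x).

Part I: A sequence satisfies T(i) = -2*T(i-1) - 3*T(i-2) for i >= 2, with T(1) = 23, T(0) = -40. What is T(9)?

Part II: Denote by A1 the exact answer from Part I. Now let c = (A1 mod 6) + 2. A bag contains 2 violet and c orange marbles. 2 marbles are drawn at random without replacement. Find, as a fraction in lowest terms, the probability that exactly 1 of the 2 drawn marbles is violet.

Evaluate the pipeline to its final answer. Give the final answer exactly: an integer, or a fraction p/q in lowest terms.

Part I: T(2) = -2*(23) - 3*(-40) = 74; iterating: T(2)=74, T(3)=-217, T(4)=212, T(5)=227, T(6)=-1090, T(7)=1499, T(8)=272, T(9)=-5041; answer -5041
Part II: A1 = -5041; c = 7; total draws C(9,2) = 36; favorable C(2,1)*C(7,1) = 14; P = 7/18; answer 7/18

7/18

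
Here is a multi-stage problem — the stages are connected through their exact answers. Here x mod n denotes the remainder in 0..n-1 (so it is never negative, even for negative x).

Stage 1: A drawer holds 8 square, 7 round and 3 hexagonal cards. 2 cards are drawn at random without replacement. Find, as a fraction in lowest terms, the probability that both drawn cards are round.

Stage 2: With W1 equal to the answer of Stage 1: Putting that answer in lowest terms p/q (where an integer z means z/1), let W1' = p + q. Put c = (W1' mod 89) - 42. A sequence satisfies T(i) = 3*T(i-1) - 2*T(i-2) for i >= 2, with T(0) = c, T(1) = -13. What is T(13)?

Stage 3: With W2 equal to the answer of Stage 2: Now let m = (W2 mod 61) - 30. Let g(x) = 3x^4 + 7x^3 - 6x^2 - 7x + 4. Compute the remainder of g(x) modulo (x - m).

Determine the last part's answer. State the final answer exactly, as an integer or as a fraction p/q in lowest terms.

Stage 1: total draws C(18,2) = 153; favorable C(7,2) = 21; P = 7/51; answer 7/51
Stage 2: W1 = 7/51; threaded value p + q = 58; c = 16; T(2) = 3*(-13) - 2*(16) = -71; iterating: T(2)=-71, T(3)=-187, T(4)=-419, T(5)=-883, T(6)=-1811, T(7)=-3667, T(8)=-7379, T(9)=-14803, T(10)=-29651, T(11)=-59347, T(12)=-118739, T(13)=-237523; answer -237523
Stage 3: W2 = -237523; m = -19; remainder = value at the root: 3*(-19)^4 + 7*(-19)^3 - 6*(-19)^2 - 7*(-19)^1 + 4 = (390963) + (-48013) + (-2166) + (133) + (4) = 340921; answer 340921

340921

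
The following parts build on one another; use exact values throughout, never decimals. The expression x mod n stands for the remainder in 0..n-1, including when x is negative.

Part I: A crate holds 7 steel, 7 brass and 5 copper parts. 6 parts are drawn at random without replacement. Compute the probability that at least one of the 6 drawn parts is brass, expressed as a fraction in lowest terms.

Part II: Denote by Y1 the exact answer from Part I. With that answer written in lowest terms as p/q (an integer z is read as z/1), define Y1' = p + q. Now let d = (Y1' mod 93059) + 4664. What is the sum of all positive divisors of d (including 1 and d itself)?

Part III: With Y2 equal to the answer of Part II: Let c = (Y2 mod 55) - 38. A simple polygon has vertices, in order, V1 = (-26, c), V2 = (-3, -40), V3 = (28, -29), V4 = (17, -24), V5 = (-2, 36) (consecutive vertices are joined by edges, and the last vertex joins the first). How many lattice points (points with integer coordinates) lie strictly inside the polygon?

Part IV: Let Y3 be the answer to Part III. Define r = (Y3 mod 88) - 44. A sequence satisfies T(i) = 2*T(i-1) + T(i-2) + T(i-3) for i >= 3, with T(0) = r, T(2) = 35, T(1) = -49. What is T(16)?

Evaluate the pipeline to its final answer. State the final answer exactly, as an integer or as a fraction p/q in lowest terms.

Part I: total draws C(19,6) = 27132; complement C(12,6) = 924; favorable 27132 - 924 = 26208; P = 312/323; answer 312/323
Part II: Y1 = 312/323; threaded value p + q = 635; d = 5299; 5299 = 7 * 757; sigma = (1 + 7) * (1 + 757) = 8 * 758 = 6064; answer 6064
Part III: Y2 = 6064; c = -24; cross terms: (-26*-40 - -3*-24)=968, (-3*-29 - 28*-40)=1207, (28*-24 - 17*-29)=-179, (17*36 - -2*-24)=564, (-2*-24 - -26*36)=984; twice the area = |3544| = 3544; area = 1772; boundary points = 1 + 1 + 1 + 1 + 12 = 16; strictly interior points = area - boundary/2 + 1 = 1765; answer 1765
Part IV: Y3 = 1765; r = -39; T(3) = 2*(35) + 1*(-49) + 1*(-39) = -18; iterating: T(3)=-18, T(4)=-50, T(5)=-83, T(6)=-234, T(7)=-601, T(8)=-1519, T(9)=-3873, T(10)=-9866, T(11)=-25124, T(12)=-63987, T(13)=-162964, T(14)=-415039, T(15)=-1057029, T(16)=-2692061; answer -2692061

-2692061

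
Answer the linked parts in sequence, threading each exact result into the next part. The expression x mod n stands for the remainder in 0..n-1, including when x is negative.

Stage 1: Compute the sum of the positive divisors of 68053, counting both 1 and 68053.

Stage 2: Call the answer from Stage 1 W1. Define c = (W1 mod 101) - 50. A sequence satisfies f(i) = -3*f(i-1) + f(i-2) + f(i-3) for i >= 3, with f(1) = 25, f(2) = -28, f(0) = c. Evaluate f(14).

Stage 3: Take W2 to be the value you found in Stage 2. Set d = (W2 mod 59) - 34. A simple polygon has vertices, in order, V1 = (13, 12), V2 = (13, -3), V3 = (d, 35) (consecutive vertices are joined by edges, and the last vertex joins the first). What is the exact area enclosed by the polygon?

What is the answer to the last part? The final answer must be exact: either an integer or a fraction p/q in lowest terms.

75

Stage 1: 68053 is prime, so its only divisors are 1 and 68053; sigma = 1 + 68053 = 68054; answer 68054
Stage 2: W1 = 68054; c = 31; f(3) = -3*(-28) + 1*(25) + 1*(31) = 140; iterating: f(3)=140, f(4)=-423, f(5)=1381, f(6)=-4426, f(7)=14236, f(8)=-45753, f(9)=147069, f(10)=-472724, f(11)=1519488, f(12)=-4884119, f(13)=15699121, f(14)=-50461994; answer -50461994
Stage 3: W2 = -50461994; d = 23; cross terms: (13*-3 - 13*12)=-195, (13*35 - 23*-3)=524, (23*12 - 13*35)=-179; twice the area = |150| = 150; area = 75; answer 75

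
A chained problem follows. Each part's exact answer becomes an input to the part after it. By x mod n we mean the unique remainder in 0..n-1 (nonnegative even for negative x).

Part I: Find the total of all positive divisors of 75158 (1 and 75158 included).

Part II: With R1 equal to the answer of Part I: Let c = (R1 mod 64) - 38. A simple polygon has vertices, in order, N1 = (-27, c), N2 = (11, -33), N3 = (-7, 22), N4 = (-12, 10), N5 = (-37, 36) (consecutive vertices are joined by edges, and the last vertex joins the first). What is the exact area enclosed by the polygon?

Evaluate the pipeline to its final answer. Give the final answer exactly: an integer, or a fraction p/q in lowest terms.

1051

Part I: 75158 = 2 * 37579; sigma = (1 + 2) * (1 + 37579) = 3 * 37580 = 112740; answer 112740
Part II: R1 = 112740; c = -2; cross terms: (-27*-33 - 11*-2)=913, (11*22 - -7*-33)=11, (-7*10 - -12*22)=194, (-12*36 - -37*10)=-62, (-37*-2 - -27*36)=1046; twice the area = |2102| = 2102; area = 1051; answer 1051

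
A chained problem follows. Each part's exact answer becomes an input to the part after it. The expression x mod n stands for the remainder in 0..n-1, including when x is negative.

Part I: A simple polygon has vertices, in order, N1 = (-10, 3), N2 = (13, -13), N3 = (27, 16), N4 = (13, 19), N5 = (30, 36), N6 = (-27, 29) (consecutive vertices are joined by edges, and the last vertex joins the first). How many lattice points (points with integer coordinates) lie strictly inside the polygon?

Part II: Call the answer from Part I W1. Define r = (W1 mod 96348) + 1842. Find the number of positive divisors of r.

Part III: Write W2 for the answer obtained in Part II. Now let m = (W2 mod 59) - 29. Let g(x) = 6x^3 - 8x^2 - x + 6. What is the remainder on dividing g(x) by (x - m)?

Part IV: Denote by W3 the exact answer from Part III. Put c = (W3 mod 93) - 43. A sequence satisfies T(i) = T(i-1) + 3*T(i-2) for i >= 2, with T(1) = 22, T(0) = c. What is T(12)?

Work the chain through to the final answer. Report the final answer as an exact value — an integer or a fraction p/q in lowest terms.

417235

Part I: cross terms: (-10*-13 - 13*3)=91, (13*16 - 27*-13)=559, (27*19 - 13*16)=305, (13*36 - 30*19)=-102, (30*29 - -27*36)=1842, (-27*3 - -10*29)=209; twice the area = |2904| = 2904; area = 1452; boundary points = 1 + 1 + 1 + 17 + 1 + 1 = 22; strictly interior points = area - boundary/2 + 1 = 1442; answer 1442
Part II: W1 = 1442; r = 3284; 3284 = 2^2 * 821; number of divisors = (2+1) * (1+1) = 6; answer 6
Part III: W2 = 6; m = -23; remainder = value at the root: 6*(-23)^3 - 8*(-23)^2 - 1*(-23)^1 + 6 = (-73002) + (-4232) + (23) + (6) = -77205; answer -77205
Part IV: W3 = -77205; c = 35; T(2) = 1*(22) + 3*(35) = 127; iterating: T(2)=127, T(3)=193, T(4)=574, T(5)=1153, T(6)=2875, T(7)=6334, T(8)=14959, T(9)=33961, T(10)=78838, T(11)=180721, T(12)=417235; answer 417235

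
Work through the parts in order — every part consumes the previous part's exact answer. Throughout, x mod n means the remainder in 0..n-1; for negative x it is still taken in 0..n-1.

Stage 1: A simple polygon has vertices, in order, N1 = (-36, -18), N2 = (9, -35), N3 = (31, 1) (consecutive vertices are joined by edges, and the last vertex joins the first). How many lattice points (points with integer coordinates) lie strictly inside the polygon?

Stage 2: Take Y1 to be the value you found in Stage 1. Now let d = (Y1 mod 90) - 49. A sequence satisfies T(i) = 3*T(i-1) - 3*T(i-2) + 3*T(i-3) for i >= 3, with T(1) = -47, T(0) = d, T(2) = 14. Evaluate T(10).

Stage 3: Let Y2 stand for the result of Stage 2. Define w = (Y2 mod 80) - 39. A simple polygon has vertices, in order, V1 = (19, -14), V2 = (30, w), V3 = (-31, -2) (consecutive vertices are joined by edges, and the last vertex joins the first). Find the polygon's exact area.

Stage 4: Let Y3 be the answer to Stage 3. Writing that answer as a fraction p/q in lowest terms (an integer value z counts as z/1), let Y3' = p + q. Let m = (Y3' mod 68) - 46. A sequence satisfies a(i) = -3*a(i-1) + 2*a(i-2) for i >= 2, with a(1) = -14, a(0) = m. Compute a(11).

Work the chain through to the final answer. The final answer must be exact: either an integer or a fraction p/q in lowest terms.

Stage 1: cross terms: (-36*-35 - 9*-18)=1422, (9*1 - 31*-35)=1094, (31*-18 - -36*1)=-522; twice the area = |1994| = 1994; area = 997; boundary points = 1 + 2 + 1 = 4; strictly interior points = area - boundary/2 + 1 = 996; answer 996
Stage 2: Y1 = 996; d = -43; T(3) = 3*(14) - 3*(-47) + 3*(-43) = 54; iterating: T(3)=54, T(4)=-21, T(5)=-183, T(6)=-324, T(7)=-486, T(8)=-1035, T(9)=-2619, T(10)=-6210; answer -6210
Stage 3: Y2 = -6210; w = -9; cross terms: (19*-9 - 30*-14)=249, (30*-2 - -31*-9)=-339, (-31*-14 - 19*-2)=472; twice the area = |382| = 382; area = 191; answer 191
Stage 4: Y3 = 191; threaded value p + q = 192; m = 10; a(2) = -3*(-14) + 2*(10) = 62; iterating: a(2)=62, a(3)=-214, a(4)=766, a(5)=-2726, a(6)=9710, a(7)=-34582, a(8)=123166, a(9)=-438662, a(10)=1562318, a(11)=-5564278; answer -5564278

-5564278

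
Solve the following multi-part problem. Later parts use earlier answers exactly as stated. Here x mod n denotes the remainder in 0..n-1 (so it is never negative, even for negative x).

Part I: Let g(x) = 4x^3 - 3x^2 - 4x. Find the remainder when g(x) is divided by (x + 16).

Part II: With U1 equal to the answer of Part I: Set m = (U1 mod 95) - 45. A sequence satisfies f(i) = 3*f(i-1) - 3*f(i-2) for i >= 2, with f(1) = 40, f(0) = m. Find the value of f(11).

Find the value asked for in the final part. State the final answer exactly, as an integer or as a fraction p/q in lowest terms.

Part I: remainder = value at the root: 4*(-16)^3 - 3*(-16)^2 - 4*(-16)^1 = (-16384) + (-768) + (64) = -17088; answer -17088
Part II: U1 = -17088; m = -33; f(2) = 3*(40) - 3*(-33) = 219; iterating: f(2)=219, f(3)=537, f(4)=954, f(5)=1251, f(6)=891, f(7)=-1080, f(8)=-5913, f(9)=-14499, f(10)=-25758, f(11)=-33777; answer -33777

-33777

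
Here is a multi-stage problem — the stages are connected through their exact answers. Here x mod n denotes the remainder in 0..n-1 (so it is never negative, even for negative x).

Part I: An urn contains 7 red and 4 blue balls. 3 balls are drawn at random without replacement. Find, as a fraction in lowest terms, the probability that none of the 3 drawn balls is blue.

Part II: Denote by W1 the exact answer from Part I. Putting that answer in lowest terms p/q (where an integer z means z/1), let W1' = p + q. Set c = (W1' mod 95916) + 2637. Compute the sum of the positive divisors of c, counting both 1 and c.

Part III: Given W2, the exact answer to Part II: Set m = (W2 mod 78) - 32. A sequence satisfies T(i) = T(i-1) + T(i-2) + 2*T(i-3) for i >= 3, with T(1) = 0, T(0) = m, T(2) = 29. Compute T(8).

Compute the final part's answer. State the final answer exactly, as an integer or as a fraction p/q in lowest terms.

857

Part I: total draws C(11,3) = 165; favorable C(7,3) = 35; P = 7/33; answer 7/33
Part II: W1 = 7/33; threaded value p + q = 40; c = 2677; 2677 is prime, so its only divisors are 1 and 2677; sigma = 1 + 2677 = 2678; answer 2678
Part III: W2 = 2678; m = -6; T(3) = 1*(29) + 1*(0) + 2*(-6) = 17; iterating: T(3)=17, T(4)=46, T(5)=121, T(6)=201, T(7)=414, T(8)=857; answer 857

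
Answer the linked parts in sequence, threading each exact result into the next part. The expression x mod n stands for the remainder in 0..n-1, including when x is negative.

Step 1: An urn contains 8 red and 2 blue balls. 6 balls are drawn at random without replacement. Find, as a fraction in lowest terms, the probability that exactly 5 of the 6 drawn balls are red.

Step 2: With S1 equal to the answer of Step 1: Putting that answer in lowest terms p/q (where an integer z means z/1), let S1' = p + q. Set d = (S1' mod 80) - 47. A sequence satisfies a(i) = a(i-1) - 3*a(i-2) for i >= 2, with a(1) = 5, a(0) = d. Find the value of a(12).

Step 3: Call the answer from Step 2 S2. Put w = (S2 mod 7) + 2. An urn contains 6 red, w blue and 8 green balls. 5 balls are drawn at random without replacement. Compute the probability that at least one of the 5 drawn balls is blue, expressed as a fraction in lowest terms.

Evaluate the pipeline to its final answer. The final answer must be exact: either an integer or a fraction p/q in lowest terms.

6751/7752

Step 1: total draws C(10,6) = 210; favorable C(8,5)*C(2,1) = 112; P = 8/15; answer 8/15
Step 2: S1 = 8/15; threaded value p + q = 23; d = -24; a(2) = 1*(5) - 3*(-24) = 77; iterating: a(2)=77, a(3)=62, a(4)=-169, a(5)=-355, a(6)=152, a(7)=1217, a(8)=761, a(9)=-2890, a(10)=-5173, a(11)=3497, a(12)=19016; answer 19016
Step 3: S2 = 19016; w = 6; total draws C(20,5) = 15504; complement C(14,5) = 2002; favorable 15504 - 2002 = 13502; P = 6751/7752; answer 6751/7752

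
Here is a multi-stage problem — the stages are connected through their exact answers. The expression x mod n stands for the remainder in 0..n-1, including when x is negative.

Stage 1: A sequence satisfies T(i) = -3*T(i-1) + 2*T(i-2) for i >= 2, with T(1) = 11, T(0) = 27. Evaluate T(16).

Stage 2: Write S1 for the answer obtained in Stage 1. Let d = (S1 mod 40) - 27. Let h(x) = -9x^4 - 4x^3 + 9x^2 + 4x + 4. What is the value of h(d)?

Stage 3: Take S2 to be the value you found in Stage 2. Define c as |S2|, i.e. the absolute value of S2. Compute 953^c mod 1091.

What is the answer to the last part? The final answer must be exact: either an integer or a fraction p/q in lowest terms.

Stage 1: T(2) = -3*(11) + 2*(27) = 21; iterating: T(2)=21, T(3)=-41, T(4)=165, T(5)=-577, T(6)=2061, T(7)=-7337, T(8)=26133, T(9)=-93073, T(10)=331485, T(11)=-1180601, T(12)=4204773, T(13)=-14975521, T(14)=53336109, T(15)=-189959369, T(16)=676550325; answer 676550325
Stage 2: S1 = 676550325; d = -22; -9*(-22)^4 - 4*(-22)^3 + 9*(-22)^2 + 4*(-22)^1 + 4 = (-2108304) + (42592) + (4356) + (-88) + (4) = -2061440; answer -2061440
Stage 3: S2 = -2061440; c = 2061440; squarings mod 1091: 953^1=953, 953^2=497, 953^4=443, 953^8=960, 953^16=796, 953^32=836, 953^64=656, 953^128=482, 953^256=1032, 953^512=208, 953^1024=715, 953^2048=637, 953^4096=1008, 953^8192=343, 953^16384=912, 953^32768=402, 953^65536=136, 953^131072=1040, 953^262144=419, 953^524288=1001, 953^1048576=463; 953^2061440 = 953^128 * 953^1024 * 953^4096 * 953^8192 * 953^16384 * 953^65536 * 953^131072 * 953^262144 * 953^524288 * 953^1048576 = 507 (mod 1091); answer 507

507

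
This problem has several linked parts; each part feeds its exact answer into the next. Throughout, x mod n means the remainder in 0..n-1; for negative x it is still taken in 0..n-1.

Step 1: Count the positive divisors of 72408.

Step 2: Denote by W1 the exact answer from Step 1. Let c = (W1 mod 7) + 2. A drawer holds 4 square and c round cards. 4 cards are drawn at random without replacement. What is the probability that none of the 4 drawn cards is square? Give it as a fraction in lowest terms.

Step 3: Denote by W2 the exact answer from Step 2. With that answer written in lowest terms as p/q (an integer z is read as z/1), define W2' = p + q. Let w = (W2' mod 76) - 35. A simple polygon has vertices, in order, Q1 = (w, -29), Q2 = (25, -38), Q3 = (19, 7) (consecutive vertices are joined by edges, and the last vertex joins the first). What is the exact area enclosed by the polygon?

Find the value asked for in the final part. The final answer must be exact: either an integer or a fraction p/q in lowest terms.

1971/2

Step 1: 72408 = 2^3 * 3 * 7 * 431; number of divisors = (3+1) * (1+1) * (1+1) * (1+1) = 32; answer 32
Step 2: W1 = 32; c = 6; total draws C(10,4) = 210; favorable C(6,4) = 15; P = 1/14; answer 1/14
Step 3: W2 = 1/14; threaded value p + q = 15; w = -20; cross terms: (-20*-38 - 25*-29)=1485, (25*7 - 19*-38)=897, (19*-29 - -20*7)=-411; twice the area = |1971| = 1971; area = 1971/2; answer 1971/2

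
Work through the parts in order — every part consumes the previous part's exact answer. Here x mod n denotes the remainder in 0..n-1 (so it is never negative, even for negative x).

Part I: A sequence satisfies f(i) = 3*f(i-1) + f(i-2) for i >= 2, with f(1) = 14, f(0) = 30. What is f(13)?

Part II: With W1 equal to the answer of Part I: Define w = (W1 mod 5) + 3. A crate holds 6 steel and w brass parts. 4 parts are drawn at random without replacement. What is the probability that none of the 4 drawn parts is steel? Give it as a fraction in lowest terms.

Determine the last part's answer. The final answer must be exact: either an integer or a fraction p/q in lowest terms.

7/143

Part I: f(2) = 3*(14) + 1*(30) = 72; iterating: f(2)=72, f(3)=230, f(4)=762, f(5)=2516, f(6)=8310, f(7)=27446, f(8)=90648, f(9)=299390, f(10)=988818, f(11)=3265844, f(12)=10786350, f(13)=35624894; answer 35624894
Part II: W1 = 35624894; w = 7; total draws C(13,4) = 715; favorable C(7,4) = 35; P = 7/143; answer 7/143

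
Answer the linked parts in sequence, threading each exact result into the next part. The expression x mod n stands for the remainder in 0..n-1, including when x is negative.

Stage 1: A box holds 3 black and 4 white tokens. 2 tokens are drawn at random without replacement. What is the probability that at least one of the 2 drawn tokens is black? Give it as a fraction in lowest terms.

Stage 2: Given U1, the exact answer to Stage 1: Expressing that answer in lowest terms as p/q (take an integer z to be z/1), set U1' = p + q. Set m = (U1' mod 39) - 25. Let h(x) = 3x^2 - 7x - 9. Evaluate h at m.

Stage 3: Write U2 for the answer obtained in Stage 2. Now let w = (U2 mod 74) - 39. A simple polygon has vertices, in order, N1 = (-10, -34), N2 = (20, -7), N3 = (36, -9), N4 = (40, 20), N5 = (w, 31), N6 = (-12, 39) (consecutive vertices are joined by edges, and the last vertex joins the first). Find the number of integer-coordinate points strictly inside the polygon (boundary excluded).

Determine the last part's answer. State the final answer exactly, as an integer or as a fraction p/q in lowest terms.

2455

Stage 1: total draws C(7,2) = 21; complement C(4,2) = 6; favorable 21 - 6 = 15; P = 5/7; answer 5/7
Stage 2: U1 = 5/7; threaded value p + q = 12; m = -13; 3*(-13)^2 - 7*(-13)^1 - 9 = (507) + (91) + (-9) = 589; answer 589
Stage 3: U2 = 589; w = 32; cross terms: (-10*-7 - 20*-34)=750, (20*-9 - 36*-7)=72, (36*20 - 40*-9)=1080, (40*31 - 32*20)=600, (32*39 - -12*31)=1620, (-12*-34 - -10*39)=798; twice the area = |4920| = 4920; area = 2460; boundary points = 3 + 2 + 1 + 1 + 4 + 1 = 12; strictly interior points = area - boundary/2 + 1 = 2455; answer 2455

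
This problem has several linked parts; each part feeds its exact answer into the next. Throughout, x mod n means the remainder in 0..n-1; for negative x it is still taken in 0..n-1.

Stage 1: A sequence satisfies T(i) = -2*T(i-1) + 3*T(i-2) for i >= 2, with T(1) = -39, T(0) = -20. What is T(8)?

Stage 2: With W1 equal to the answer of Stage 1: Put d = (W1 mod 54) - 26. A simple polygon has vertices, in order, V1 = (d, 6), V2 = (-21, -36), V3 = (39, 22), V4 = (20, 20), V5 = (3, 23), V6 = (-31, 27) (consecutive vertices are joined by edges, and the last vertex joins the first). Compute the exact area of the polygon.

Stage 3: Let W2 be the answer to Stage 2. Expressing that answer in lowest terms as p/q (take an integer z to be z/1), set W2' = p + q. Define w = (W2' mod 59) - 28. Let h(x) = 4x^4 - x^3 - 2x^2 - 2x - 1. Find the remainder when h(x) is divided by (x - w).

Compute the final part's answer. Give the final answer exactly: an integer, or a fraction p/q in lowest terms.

Stage 1: T(2) = -2*(-39) + 3*(-20) = 18; iterating: T(2)=18, T(3)=-153, T(4)=360, T(5)=-1179, T(6)=3438, T(7)=-10413, T(8)=31140; answer 31140
Stage 2: W1 = 31140; d = 10; cross terms: (10*-36 - -21*6)=-234, (-21*22 - 39*-36)=942, (39*20 - 20*22)=340, (20*23 - 3*20)=400, (3*27 - -31*23)=794, (-31*6 - 10*27)=-456; twice the area = |1786| = 1786; area = 893; answer 893
Stage 3: W2 = 893; threaded value p + q = 894; w = -19; remainder = value at the root: 4*(-19)^4 - 1*(-19)^3 - 2*(-19)^2 - 2*(-19)^1 - 1 = (521284) + (6859) + (-722) + (38) + (-1) = 527458; answer 527458

527458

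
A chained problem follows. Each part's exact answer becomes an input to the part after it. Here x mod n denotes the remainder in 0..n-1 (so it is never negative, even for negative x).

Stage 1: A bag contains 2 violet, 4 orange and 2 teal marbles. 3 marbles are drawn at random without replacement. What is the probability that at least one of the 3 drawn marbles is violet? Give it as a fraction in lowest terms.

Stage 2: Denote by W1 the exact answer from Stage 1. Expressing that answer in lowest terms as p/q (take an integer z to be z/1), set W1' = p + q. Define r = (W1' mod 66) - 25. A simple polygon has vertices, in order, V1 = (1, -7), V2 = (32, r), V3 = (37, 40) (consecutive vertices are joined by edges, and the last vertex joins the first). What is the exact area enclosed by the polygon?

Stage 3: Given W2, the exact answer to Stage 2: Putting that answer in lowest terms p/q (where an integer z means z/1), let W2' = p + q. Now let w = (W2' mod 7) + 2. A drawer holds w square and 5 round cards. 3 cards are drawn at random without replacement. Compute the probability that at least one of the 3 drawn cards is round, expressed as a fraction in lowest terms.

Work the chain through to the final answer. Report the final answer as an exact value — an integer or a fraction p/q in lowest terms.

37/44

Stage 1: total draws C(8,3) = 56; complement C(6,3) = 20; favorable 56 - 20 = 36; P = 9/14; answer 9/14
Stage 2: W1 = 9/14; threaded value p + q = 23; r = -2; cross terms: (1*-2 - 32*-7)=222, (32*40 - 37*-2)=1354, (37*-7 - 1*40)=-299; twice the area = |1277| = 1277; area = 1277/2; answer 1277/2
Stage 3: W2 = 1277/2; threaded value p + q = 1279; w = 7; total draws C(12,3) = 220; complement C(7,3) = 35; favorable 220 - 35 = 185; P = 37/44; answer 37/44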